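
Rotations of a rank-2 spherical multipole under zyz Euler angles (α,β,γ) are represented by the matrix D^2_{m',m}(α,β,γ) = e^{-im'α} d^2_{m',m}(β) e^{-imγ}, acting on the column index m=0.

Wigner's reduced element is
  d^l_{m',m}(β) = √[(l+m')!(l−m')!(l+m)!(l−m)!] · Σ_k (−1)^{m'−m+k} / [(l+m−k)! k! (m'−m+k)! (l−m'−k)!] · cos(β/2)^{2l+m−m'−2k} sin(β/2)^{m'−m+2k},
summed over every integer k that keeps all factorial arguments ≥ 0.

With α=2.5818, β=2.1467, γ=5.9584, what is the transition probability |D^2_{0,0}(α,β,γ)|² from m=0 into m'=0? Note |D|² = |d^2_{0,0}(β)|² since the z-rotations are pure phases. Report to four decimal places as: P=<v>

P=0.0030

Split into d^2_{0,0}(β=2.1467) × two z-phases.
Half-angle: c=0.477183, s=0.878804. N=√(2·2·2·2)=4.000000
k∈{0,1,2} keeps every argument non-negative
  k=0: (−1)^0·4.0000/(4)·0.4772^4·0.8788^0 = +0.051849
  k=1: (−1)^1·4.0000/(1)·0.4772^2·0.8788^2 = -0.703419
  k=2: (−1)^2·4.0000/(4)·0.4772^0·0.8788^4 = +0.596442
d^2_{0,0}(2.1467) = +0.051849 -0.703419 +0.596442 = -0.055128
|D^2_{0,0}|² = |d^2_{0,0}(β)|² = (-0.055128)² = 0.003039 (the z-rotation phases have unit modulus)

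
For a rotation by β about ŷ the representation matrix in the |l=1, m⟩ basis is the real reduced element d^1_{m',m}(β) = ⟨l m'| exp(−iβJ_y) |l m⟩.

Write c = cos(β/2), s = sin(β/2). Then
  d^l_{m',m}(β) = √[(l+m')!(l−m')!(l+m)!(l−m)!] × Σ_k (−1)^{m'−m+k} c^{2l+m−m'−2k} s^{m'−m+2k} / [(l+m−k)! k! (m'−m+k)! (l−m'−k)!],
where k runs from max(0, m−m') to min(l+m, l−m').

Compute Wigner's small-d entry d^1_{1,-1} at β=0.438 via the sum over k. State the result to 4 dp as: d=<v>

d=0.0472

d^1_{1,-1}(β=0.438) via Wigner's sum:
Half-angle: c=0.976115, s=0.217254. N=√(2·1·1·2)=2.000000
k∈{0} keeps every argument non-negative
  k=0: (−1)^2·2.0000/(2)·0.9761^0·0.2173^2 = +0.047199
d^1_{1,-1}(0.438) = +0.047199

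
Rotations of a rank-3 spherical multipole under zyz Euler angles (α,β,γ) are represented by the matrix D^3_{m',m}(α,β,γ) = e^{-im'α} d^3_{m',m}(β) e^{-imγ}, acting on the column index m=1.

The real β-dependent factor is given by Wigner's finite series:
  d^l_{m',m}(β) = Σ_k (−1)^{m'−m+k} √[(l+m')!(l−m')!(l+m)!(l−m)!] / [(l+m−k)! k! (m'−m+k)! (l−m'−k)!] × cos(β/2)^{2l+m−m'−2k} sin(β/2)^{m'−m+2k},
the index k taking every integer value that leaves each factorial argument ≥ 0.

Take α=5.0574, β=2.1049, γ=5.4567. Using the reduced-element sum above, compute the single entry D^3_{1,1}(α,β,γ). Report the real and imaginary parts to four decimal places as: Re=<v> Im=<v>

D^3_{1,1}(5.0574,2.1049,5.4567) = e^{-i·1·5.0574}·d^3_{1,1}(2.1049)·e^{-i·1·5.4567}. Compute d first:
With c≡cos(β/2)=0.495444 and s≡sin(β/2)=0.868640, N=[24·2·24·2]^{1/2}=48.000000
Admissible k: 0..2 (factorial args all ≥0)
  k=0: (−1)^0·48.0000/(48)·0.4954^6·0.8686^0 = +0.014790
  k=1: (−1)^1·48.0000/(6)·0.4954^4·0.8686^2 = -0.363705
  k=2: (−1)^2·48.0000/(8)·0.4954^2·0.8686^4 = +0.838493
d^3_{1,1}(2.1049) = +0.014790 -0.363705 +0.838493 = +0.489579
Phases: e^{-i·(1)·5.0574}=+0.338207+0.941072i, e^{-i·(1)·5.4567}=+0.677465+0.735555i ⇒ D=-0.226717+0.433920i

Re=-0.2267 Im=0.4339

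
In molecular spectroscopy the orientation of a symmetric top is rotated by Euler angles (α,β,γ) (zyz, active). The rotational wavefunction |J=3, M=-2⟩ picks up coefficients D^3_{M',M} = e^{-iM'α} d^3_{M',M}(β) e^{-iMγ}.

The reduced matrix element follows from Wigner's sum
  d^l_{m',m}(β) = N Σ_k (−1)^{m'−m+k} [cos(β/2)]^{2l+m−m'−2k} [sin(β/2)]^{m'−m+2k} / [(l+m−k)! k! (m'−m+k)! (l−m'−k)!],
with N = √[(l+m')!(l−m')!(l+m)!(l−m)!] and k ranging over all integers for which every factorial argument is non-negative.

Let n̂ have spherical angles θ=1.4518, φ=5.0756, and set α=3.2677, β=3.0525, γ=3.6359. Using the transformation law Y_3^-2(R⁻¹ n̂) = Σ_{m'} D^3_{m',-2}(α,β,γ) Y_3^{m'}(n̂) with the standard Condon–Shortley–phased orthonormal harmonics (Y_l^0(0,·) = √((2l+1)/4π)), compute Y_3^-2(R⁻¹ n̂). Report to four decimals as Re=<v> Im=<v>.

Need the full column D^3_{m',-2} for m'=−3..3 at α=3.2677, β=3.0525, γ=3.6359.
cos(β/2)=0.044532, sin(β/2)=0.999008
d^3_{-3,-2}: single k=1 term ⇒ +0.000000;  D = -0.000000-0.000000i
d^3_{-2,-2}: k∈[0..1] ⇒ +0.000000 -0.000020 = -0.000020;  D = -0.000006-0.000019i
d^3_{-1,-2}: k∈[0..1] ⇒ -0.000001 +0.000557 = +0.000556;  D = -0.000245-0.000499i
d^3_{0,-2}: k∈[0..1] ⇒ +0.000021 -0.010819 = -0.010797;  D = -0.005937-0.009018i
d^3_{1,-2}: k∈[0..1] ⇒ -0.000557 +0.140124 = +0.139567;  D = -0.090793-0.105998i
d^3_{2,-2}: k∈[0..1] ⇒ +0.009876 -0.994063 = -0.984187;  D = -0.729175-0.661004i
d^3_{3,-2}: single k=0 term ⇒ -0.108540;  D = +0.088946+0.062205i
Y_3^{m'}(θ=1.4518,φ=5.0756) and Σ D·Y over m':
  (-0.0000-0.0000i)·(-0.3621-0.1890i)  (-0.0000-0.0000i)·(-0.0894+0.0794i)  (-0.0002-0.0005i)·(-0.1060-0.2788i)  (-0.0059-0.0090i)·(-0.1298+0.0000i)  (-0.0908-0.1060i)·(+0.1060-0.2788i)  (-0.7292-0.6610i)·(-0.0894-0.0794i)  (+0.0889+0.0622i)·(+0.3621-0.1890i)
Y_3^-2(R⁻¹ n̂) = +0.018132+0.138123i

Re=0.0181 Im=0.1381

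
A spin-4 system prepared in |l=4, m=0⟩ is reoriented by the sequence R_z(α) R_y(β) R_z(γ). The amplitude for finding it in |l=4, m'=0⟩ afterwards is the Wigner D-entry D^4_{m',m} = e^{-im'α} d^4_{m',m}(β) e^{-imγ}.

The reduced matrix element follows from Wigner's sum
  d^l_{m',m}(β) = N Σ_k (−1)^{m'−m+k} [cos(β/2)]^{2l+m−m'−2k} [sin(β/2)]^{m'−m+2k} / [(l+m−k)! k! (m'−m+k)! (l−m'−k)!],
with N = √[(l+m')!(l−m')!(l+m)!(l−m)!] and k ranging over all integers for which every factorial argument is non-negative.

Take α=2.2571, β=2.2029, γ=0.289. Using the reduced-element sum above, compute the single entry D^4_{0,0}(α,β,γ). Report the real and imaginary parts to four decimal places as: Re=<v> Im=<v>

First d^4_{0,0}(β=2.2029), then the phase factors e^{-i(0)α} and e^{-i(0)γ}:
With c≡cos(β/2)=0.452303 and s≡sin(β/2)=0.891864, N=[24·24·24·24]^{1/2}=576.000000
The bounds max(0,m−m')=0 and min(l+m,l−m')=4 give 5 terms
  k=0: (−1)^0·576.0000/(576)·0.4523^8·0.8919^0 = +0.001752
  k=1: (−1)^1·576.0000/(36)·0.4523^6·0.8919^2 = -0.108967
  k=2: (−1)^2·576.0000/(16)·0.4523^4·0.8919^4 = +0.953272
  k=3: (−1)^3·576.0000/(36)·0.4523^2·0.8919^6 = -1.647297
  k=4: (−1)^4·576.0000/(576)·0.4523^0·0.8919^8 = +0.400304
d^4_{0,0}(2.2029) = +0.001752 -0.108967 +0.953272 -1.647297 +0.400304 = -0.400937
Attach z-rotation phases: D = e^{-i(0)(2.2571)}·(-0.400937)·e^{-i(0)(0.289)} = -0.400937+0.000000i

Re=-0.4009 Im=0.0000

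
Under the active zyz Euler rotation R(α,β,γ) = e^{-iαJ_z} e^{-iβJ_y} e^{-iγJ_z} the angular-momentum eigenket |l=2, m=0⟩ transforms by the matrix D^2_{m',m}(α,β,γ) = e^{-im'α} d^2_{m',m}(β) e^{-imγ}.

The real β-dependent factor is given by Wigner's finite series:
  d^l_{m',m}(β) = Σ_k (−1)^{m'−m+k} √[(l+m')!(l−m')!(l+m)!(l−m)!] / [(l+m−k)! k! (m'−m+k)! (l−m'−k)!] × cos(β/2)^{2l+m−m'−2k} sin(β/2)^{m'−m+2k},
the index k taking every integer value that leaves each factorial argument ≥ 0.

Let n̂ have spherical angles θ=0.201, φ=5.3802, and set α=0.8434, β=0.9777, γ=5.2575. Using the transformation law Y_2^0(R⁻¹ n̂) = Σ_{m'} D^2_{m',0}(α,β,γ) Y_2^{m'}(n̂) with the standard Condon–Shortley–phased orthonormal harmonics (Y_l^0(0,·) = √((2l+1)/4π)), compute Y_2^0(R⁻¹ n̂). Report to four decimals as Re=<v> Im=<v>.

Re=-0.0608 Im=0.0000

Need the full column D^2_{m',0} for m'=−2..2 at α=0.8434, β=0.9777, γ=5.2575.
cos(β/2)=0.882873, sin(β/2)=0.469611
d^2_{-2,0}: single k=2 term ⇒ +0.421065;  D = -0.048736+0.418235i
d^2_{-1,0}: k∈[1..2] ⇒ +0.791606 -0.223969 = +0.567637;  D = +0.377437+0.423973i
d^2_{0,0}: k∈[0..2] ⇒ +0.607567 -0.687596 +0.048635 = -0.031394;  D = -0.031394+0.000000i
d^2_{1,0}: k∈[0..1] ⇒ -0.791606 +0.223969 = -0.567637;  D = -0.377437+0.423973i
d^2_{2,0}: single k=0 term ⇒ +0.421065;  D = -0.048736-0.418235i
Y_2^{m'}(θ=0.201,φ=5.3802) and Σ D·Y over m':
  (-0.0487+0.4182i)·(-0.0036+0.0150i)  (+0.3774+0.4240i)·(+0.0936+0.1187i)  (-0.0314+0.0000i)·(+0.5931+0.0000i)  (-0.3774+0.4240i)·(-0.0936+0.1187i)  (-0.0487-0.4182i)·(-0.0036-0.0150i)
Y_2^0(R⁻¹ n̂) = -0.060766-0.000000i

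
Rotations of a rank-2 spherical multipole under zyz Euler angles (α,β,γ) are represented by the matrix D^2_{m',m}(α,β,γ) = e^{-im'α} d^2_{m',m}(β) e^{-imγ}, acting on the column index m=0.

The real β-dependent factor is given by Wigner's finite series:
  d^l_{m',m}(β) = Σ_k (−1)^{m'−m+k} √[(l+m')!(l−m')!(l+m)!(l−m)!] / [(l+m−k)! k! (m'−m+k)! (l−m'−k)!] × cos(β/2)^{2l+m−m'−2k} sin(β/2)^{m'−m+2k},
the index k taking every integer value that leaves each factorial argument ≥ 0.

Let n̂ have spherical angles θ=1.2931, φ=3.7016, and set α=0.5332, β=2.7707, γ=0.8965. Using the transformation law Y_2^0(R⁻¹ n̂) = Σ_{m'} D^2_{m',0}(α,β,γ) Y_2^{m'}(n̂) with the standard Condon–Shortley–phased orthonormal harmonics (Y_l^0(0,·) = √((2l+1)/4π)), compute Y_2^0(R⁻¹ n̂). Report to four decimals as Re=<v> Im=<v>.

Re=0.0297 Im=0.0000

Need the full column D^2_{m',0} for m'=−2..2 at α=0.5332, β=2.7707, γ=0.8965.
cos(β/2)=0.184385, sin(β/2)=0.982854
d^2_{-2,0}: single k=2 term ⇒ +0.080446;  D = +0.038878+0.070428i
d^2_{-1,0}: k∈[1..2] ⇒ +0.015092 -0.428814 = -0.413722;  D = -0.356291-0.210291i
d^2_{0,0}: k∈[0..2] ⇒ +0.001156 -0.131368 +0.933160 = +0.802948;  D = +0.802948+0.000000i
d^2_{1,0}: k∈[0..1] ⇒ -0.015092 +0.428814 = +0.413722;  D = +0.356291-0.210291i
d^2_{2,0}: single k=0 term ⇒ +0.080446;  D = +0.038878-0.070428i
Y_2^{m'}(θ=1.2931,φ=3.7016) and Σ D·Y over m':
  (+0.0389+0.0704i)·(+0.1556-0.3216i)  (-0.3563-0.2103i)·(-0.1726+0.1082i)  (+0.8029+0.0000i)·(-0.2443+0.0000i)  (+0.3563-0.2103i)·(+0.1726+0.1082i)  (+0.0389-0.0704i)·(+0.1556+0.3216i)
Y_2^0(R⁻¹ n̂) = +0.029716+0.000000i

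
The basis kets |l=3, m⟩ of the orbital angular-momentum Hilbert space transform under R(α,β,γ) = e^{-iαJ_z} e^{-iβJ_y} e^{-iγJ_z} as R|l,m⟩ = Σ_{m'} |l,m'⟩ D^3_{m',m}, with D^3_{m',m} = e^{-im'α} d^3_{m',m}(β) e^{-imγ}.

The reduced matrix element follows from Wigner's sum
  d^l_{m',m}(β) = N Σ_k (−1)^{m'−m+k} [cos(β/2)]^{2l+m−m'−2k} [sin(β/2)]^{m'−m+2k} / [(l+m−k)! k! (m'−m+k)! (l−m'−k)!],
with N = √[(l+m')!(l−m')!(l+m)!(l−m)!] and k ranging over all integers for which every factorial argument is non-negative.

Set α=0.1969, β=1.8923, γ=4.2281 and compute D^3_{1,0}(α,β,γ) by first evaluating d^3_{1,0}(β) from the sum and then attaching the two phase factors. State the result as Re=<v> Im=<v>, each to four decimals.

Re=0.2017 Im=-0.0402

Split into d^3_{1,0}(β=1.8923) × two z-phases.
With c≡cos(β/2)=0.584810 and s≡sin(β/2)=0.811170, N=[24·2·6·6]^{1/2}=41.569219
The bounds max(0,m−m')=0 and min(l+m,l−m')=2 give 3 terms
  k=0: (−1)^1·41.5692/(12)·0.5848^5·0.8112^1 = -0.192211
  k=1: (−1)^2·41.5692/(4)·0.5848^3·0.8112^3 = +1.109412
  k=2: (−1)^3·41.5692/(12)·0.5848^1·0.8112^5 = -0.711484
d^3_{1,0}(1.8923) = -0.192211 +1.109412 -0.711484 = +0.205717
D = (+0.980678-0.195630i)·(+0.205717)·(+1.000000+0.000000i) = +0.201742-0.040244i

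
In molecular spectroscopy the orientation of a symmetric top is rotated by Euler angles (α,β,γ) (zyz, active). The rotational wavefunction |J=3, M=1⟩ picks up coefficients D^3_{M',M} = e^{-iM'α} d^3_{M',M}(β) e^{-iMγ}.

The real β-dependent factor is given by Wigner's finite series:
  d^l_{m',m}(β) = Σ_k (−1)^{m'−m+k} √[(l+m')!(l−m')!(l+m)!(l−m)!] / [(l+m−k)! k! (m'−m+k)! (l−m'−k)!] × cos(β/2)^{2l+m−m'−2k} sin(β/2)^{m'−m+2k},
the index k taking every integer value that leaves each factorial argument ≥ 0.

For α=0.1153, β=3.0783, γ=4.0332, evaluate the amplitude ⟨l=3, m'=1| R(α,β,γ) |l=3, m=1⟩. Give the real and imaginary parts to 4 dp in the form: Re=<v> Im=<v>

Re=-0.0032 Im=0.0051

First d^3_{1,1}(β=3.0783), then the phase factors e^{-i(1)α} and e^{-i(1)γ}:
Half-angle: c=0.031641, s=0.999499. N=√(24·2·24·2)=48.000000
Admissible k: 0..2 (factorial args all ≥0)
  k=0: (−1)^0·48.0000/(48)·0.0316^6·0.9995^0 = +0.000000
  k=1: (−1)^1·48.0000/(6)·0.0316^4·0.9995^2 = -0.000008
  k=2: (−1)^2·48.0000/(8)·0.0316^2·0.9995^4 = +0.005995
d^3_{1,1}(3.0783) = +0.000000 -0.000008 +0.005995 = +0.005987
Phases: e^{-i·(1)·0.1153}=+0.993360-0.115045i, e^{-i·(1)·4.0332}=-0.628162+0.778082i ⇒ D=-0.003200+0.005060i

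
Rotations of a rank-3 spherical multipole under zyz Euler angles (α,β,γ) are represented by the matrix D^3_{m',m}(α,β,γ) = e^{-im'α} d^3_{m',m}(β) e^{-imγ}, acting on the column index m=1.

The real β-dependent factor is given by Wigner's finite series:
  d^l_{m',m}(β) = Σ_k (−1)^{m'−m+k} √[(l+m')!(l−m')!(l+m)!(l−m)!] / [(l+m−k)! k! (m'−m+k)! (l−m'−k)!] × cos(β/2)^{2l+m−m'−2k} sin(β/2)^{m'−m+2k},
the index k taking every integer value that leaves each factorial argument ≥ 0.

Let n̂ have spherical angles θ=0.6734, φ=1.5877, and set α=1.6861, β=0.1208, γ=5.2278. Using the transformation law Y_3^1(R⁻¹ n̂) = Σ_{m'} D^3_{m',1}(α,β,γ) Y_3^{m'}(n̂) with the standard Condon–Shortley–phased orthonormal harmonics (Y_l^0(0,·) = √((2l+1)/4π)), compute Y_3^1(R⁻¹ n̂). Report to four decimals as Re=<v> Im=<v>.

Need the full column D^3_{m',1} for m'=−3..3 at α=1.6861, β=0.1208, γ=5.2278.
cos(β/2)=0.998176, sin(β/2)=0.060363
d^3_{-3,1}: single k=4 term ⇒ +0.000051;  D = +0.000050-0.000009i
d^3_{-2,1}: k∈[3..4] ⇒ +0.001383 -0.000003 = +0.001381;  D = -0.000388-0.001325i
d^3_{-1,1}: k∈[2..4] ⇒ +0.021703 -0.000106 +0.000000 = +0.021598;  D = -0.019892+0.008413i
d^3_{0,1}: k∈[1..3] ⇒ +0.207205 -0.002273 +0.000003 = +0.204934;  D = +0.101011+0.178311i
d^3_{1,1}: k∈[0..2] ⇒ +0.989109 -0.028938 +0.000079 = +0.960250;  D = +0.775504-0.566281i
d^3_{2,1}: k∈[0..1] ⇒ -0.189151 +0.001383 = -0.187768;  D = +0.127442+0.137896i
d^3_{3,1}: single k=0 term ⇒ +0.014009;  D = -0.009126+0.010629i
Y_3^{m'}(θ=0.6734,φ=1.5877) and Σ D·Y over m':
  (+0.0001-0.0000i)·(+0.0051+0.1011i)  (-0.0004-0.0013i)·(-0.3105+0.0105i)  (-0.0199+0.0084i)·(-0.0070-0.4142i)  (+0.1010+0.1783i)·(+0.0161+0.0000i)  (+0.7755-0.5663i)·(+0.0070-0.4142i)  (+0.1274+0.1379i)·(-0.3105-0.0105i)  (-0.0091+0.0106i)·(-0.0051+0.1011i)
Y_3^1(R⁻¹ n̂) = -0.262884-0.358840i

Re=-0.2629 Im=-0.3588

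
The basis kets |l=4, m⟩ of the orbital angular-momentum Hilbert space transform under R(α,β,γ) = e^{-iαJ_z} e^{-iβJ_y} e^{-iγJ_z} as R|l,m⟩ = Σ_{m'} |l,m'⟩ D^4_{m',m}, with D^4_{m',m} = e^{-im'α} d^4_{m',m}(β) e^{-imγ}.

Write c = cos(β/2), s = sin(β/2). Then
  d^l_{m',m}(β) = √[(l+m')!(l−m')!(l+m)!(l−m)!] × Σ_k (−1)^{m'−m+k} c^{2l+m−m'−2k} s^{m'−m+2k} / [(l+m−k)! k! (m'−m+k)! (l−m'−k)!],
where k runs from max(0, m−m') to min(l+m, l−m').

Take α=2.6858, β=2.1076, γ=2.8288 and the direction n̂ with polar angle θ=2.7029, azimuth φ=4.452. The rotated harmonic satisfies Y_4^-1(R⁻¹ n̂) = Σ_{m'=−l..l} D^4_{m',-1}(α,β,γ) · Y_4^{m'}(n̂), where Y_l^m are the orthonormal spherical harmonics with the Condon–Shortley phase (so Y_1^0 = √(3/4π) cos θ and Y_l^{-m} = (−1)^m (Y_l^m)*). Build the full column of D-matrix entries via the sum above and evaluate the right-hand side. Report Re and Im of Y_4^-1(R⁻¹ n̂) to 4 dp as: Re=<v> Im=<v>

Re=0.2327 Im=-0.2315

Need the full column D^4_{m',-1} for m'=−4..4 at α=2.6858, β=2.1076, γ=2.8288.
cos(β/2)=0.494271, sin(β/2)=0.869308
d^4_{-4,-1}: single k=3 term ⇒ +0.145025;  D = +0.077669+0.122473i
d^4_{-3,-1}: k∈[2..3] ⇒ +0.087460 -0.450894 = -0.363434;  D = +0.039671+0.361262i
d^4_{-2,-1}: k∈[1..3] ⇒ +0.026581 -0.411106 +0.847771 = +0.463246;  D = -0.157287+0.435727i
d^4_{-1,-1}: k∈[0..3] ⇒ +0.003562 -0.165284 +1.022532 -1.054319 = -0.193509;  D = -0.139112+0.134511i
d^4_{0,-1}: k∈[0..3] ⇒ -0.028019 +0.520012 -1.608533 +0.829268 = -0.287271;  D = +0.273332-0.088398i
d^4_{1,-1}: k∈[0..3] ⇒ +0.110189 -1.022532 +1.581478 -0.326128 = +0.343007;  D = +0.339506+0.048883i
d^4_{2,-1}: k∈[0..2] ⇒ -0.274071 +1.271657 -0.786713 = +0.210873;  D = -0.174185-0.118858i
d^4_{3,-1}: k∈[0..1] ⇒ +0.450894 -0.836840 = -0.385945;  D = -0.190498-0.335655i
d^4_{4,-1}: single k=0 term ⇒ -0.448598;  D = +0.027087+0.447780i
Y_4^{m'}(θ=2.7029,φ=4.452) and Σ D·Y over m':
  (+0.0777+0.1225i)·(+0.0073+0.0124i)  (+0.0397+0.3613i)·(-0.0611+0.0617i)  (-0.1573+0.4357i)·(-0.2480-0.1423i)  (-0.1391+0.1345i)·(+0.1282-0.4811i)  (+0.2733-0.0884i)·(+0.2034+0.0000i)  (+0.3395+0.0489i)·(-0.1282-0.4811i)  (-0.1742-0.1189i)·(-0.2480+0.1423i)  (-0.1905-0.3357i)·(+0.0611+0.0617i)  (+0.0271+0.4478i)·(+0.0073-0.0124i)
Y_4^-1(R⁻¹ n̂) = +0.232722-0.231542i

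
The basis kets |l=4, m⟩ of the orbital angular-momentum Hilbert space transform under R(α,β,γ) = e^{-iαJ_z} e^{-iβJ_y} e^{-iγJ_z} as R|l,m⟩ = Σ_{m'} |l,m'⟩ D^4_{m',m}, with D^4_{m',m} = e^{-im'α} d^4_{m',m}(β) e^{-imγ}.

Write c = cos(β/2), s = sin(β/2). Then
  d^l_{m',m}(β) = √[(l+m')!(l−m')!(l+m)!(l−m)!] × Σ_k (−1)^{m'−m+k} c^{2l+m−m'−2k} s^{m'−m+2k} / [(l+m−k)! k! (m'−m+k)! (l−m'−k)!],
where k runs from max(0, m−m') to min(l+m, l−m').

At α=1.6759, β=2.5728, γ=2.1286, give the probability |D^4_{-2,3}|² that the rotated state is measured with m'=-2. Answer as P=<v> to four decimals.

D^4_{-2,3}(1.6759,2.5728,2.1286) = e^{-i·-2·1.6759}·d^4_{-2,3}(2.5728)·e^{-i·3·2.1286}. Compute d first:
c=cos(2.5728/2)=0.280578, s=sin(2.5728/2)=0.959831; N=√[2·720·5040·1]=2693.993318
The bounds max(0,m−m')=5 and min(l+m,l−m')=6 give 2 terms
  k=5: (−1)^0·2693.9933/(240)·0.2806^3·0.9598^5 = +0.201986
  k=6: (−1)^1·2693.9933/(720)·0.2806^1·0.9598^7 = -0.787919
d^4_{-2,3}(2.5728) = +0.201986 -0.787919 = -0.585934
|D^4_{-2,3}|² = |d^4_{-2,3}(β)|² = (-0.585934)² = 0.343318 (the z-rotation phases have unit modulus)

P=0.3433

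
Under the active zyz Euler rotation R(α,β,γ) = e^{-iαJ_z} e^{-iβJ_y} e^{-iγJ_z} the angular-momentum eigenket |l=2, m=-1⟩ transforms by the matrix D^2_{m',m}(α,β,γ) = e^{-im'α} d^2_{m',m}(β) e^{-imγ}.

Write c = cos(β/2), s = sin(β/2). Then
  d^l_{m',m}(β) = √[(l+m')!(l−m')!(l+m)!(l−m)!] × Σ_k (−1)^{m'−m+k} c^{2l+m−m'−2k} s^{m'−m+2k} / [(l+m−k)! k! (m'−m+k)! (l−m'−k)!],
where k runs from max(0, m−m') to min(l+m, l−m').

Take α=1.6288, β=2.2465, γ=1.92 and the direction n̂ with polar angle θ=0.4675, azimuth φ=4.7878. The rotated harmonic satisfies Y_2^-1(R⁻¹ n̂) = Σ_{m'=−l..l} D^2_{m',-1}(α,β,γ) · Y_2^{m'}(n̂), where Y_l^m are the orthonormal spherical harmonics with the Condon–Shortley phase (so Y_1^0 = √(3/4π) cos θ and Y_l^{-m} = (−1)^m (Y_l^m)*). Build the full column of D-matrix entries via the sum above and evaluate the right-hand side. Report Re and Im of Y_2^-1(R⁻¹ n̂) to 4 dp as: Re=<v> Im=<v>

Re=-0.0946 Im=0.2758

Need the full column D^2_{m',-1} for m'=−2..2 at α=1.6288, β=2.2465, γ=1.92.
cos(β/2)=0.432755, sin(β/2)=0.901512
d^2_{-2,-1}: single k=1 term ⇒ +0.146126;  D = +0.065554-0.130597i
d^2_{-1,-1}: k∈[0..1] ⇒ +0.035073 -0.456612 = -0.421540;  D = +0.387071+0.166949i
d^2_{0,-1}: k∈[0..1] ⇒ -0.178967 +0.776661 = +0.597694;  D = -0.204501+0.561621i
d^2_{1,-1}: k∈[0..1] ⇒ +0.456612 -0.660519 = -0.203907;  D = -0.195322-0.058542i
d^2_{2,-1}: single k=0 term ⇒ -0.634141;  D = -0.146543+0.616977i
Y_2^{m'}(θ=0.4675,φ=4.7878) and Σ D·Y over m':
  (+0.0656-0.1306i)·(-0.0776+0.0118i)  (+0.3871+0.1669i)·(+0.0234+0.3099i)  (-0.2045+0.5616i)·(+0.4386+0.0000i)  (-0.1953-0.0585i)·(-0.0234+0.3099i)  (-0.1465+0.6170i)·(-0.0776-0.0118i)
Y_2^-1(R⁻¹ n̂) = -0.094566+0.275823i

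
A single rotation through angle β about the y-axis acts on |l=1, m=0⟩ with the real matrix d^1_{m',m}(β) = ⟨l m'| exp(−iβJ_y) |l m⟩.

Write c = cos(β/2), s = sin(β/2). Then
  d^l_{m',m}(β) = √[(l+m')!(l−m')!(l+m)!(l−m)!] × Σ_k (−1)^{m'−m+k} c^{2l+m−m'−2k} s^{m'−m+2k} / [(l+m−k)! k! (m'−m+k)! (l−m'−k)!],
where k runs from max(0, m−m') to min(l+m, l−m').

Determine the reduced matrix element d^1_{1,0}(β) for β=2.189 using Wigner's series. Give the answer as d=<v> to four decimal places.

d=-0.5762

d^1_{1,0}(β=2.189) via Wigner's sum:
c=cos(2.189/2)=0.458491, s=sin(2.189/2)=0.888699; N=√[2·1·1·1]=1.414214
Admissible k: 0..0 (factorial args all ≥0)
  k=0: (−1)^1·1.4142/(1)·0.4585^1·0.8887^1 = -0.576236
d^1_{1,0}(2.189) = -0.576236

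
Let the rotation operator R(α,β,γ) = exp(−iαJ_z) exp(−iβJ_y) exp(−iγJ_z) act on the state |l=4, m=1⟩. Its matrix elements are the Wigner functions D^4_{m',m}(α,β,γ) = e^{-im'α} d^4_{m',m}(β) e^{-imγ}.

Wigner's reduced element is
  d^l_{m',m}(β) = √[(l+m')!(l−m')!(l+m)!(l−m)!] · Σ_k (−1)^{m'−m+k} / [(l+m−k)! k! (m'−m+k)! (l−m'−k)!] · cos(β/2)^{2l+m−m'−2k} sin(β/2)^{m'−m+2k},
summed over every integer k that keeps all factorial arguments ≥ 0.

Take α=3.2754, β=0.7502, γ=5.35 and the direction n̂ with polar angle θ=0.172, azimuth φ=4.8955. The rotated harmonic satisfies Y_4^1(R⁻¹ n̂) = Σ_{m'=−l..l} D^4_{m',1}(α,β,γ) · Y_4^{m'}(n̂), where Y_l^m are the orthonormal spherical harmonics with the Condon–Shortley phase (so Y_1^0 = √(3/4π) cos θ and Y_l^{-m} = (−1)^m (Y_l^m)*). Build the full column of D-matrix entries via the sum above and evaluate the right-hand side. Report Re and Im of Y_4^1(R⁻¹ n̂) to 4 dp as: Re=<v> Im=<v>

Re=0.1059 Im=0.0867

Need the full column D^4_{m',1} for m'=−4..4 at α=3.2754, β=0.7502, γ=5.35.
cos(β/2)=0.930471, sin(β/2)=0.366366
d^4_{-4,1}: single k=5 term ⇒ +0.039790;  D = +0.004067+0.039582i
d^4_{-3,1}: k∈[4..5] ⇒ +0.178644 -0.016617 = +0.162027;  D = -0.037914-0.157528i
d^4_{-2,1}: k∈[3..5] ⇒ +0.485035 -0.112795 +0.003497 = +0.375738;  D = +0.135871+0.350311i
d^4_{-1,1}: k∈[2..5] ⇒ +0.871057 -0.405127 +0.031404 -0.000325 = +0.497009;  D = -0.239936-0.435257i
d^4_{0,1}: k∈[1..4] ⇒ +0.989349 -0.920289 +0.142675 -0.003687 = +0.208048;  D = +0.123846+0.167171i
d^4_{1,1}: k∈[0..3] ⇒ +0.561853 -1.306585 +0.405127 -0.020936 = -0.360541;  D = +0.251352+0.258480i
d^4_{2,1}: k∈[0..2] ⇒ -0.938579 +0.727553 -0.075196 = -0.286223;  D = -0.225133-0.176745i
d^4_{3,1}: k∈[0..1] ⇒ +0.691380 -0.178644 = +0.512735;  D = -0.441934-0.259985i
d^4_{4,1}: single k=0 term ⇒ -0.256656;  D = -0.236600-0.099463i
Y_4^{m'}(θ=0.172,φ=4.8955) and Σ D·Y over m':
  (+0.0041+0.0396i)·(+0.0003-0.0003i)  (-0.0379-0.1575i)·(-0.0032-0.0053i)  (+0.1359+0.3503i)·(-0.0530+0.0203i)  (-0.2399-0.4353i)·(+0.0551+0.2977i)  (+0.1238+0.1672i)·(+0.7255+0.0000i)  (+0.2514+0.2585i)·(-0.0551+0.2977i)  (-0.2251-0.1767i)·(-0.0530-0.0203i)  (-0.4419-0.2600i)·(+0.0032-0.0053i)  (-0.2366-0.0995i)·(+0.0003+0.0003i)
Y_4^1(R⁻¹ n̂) = +0.105871+0.086699i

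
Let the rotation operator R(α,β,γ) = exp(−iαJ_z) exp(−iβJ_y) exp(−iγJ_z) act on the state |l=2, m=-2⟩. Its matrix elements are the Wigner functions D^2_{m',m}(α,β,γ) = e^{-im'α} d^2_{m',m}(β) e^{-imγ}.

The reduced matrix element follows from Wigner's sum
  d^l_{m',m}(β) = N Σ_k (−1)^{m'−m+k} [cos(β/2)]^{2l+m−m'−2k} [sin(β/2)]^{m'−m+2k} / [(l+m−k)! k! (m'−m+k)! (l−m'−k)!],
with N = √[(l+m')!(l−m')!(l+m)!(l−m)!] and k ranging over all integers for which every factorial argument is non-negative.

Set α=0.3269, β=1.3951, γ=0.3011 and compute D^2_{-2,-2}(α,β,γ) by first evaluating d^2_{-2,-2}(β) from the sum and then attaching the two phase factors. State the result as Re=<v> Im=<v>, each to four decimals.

Re=0.1068 Im=0.3281

First d^2_{-2,-2}(β=1.3951), then the phase factors e^{-i(-2)α} and e^{-i(-2)γ}:
With c≡cos(β/2)=0.766418 and s≡sin(β/2)=0.642342, N=[1·24·1·24]^{1/2}=24.000000
k∈{0} keeps every argument non-negative
  k=0: (−1)^0·24.0000/(24)·0.7664^4·0.6423^0 = +0.345035
d^2_{-2,-2}(1.3951) = +0.345035
D = (+0.793778+0.608207i)·(+0.345035)·(+0.824091+0.566457i) = +0.106831+0.328080i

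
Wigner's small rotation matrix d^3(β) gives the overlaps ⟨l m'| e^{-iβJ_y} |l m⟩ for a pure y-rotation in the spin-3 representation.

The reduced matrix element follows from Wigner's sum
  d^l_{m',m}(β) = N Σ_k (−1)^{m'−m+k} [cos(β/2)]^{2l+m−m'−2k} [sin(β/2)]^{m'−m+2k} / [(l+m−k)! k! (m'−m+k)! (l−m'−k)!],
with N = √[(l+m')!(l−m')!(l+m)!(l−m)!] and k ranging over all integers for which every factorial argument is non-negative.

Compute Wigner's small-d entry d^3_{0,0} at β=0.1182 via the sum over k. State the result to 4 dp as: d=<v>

d=0.9585

d^3_{0,0}(β=0.1182) via Wigner's sum:
Half-angle: c=0.998254, s=0.059066. N=√(6·6·6·6)=36.000000
The bounds max(0,m−m')=0 and min(l+m,l−m')=3 give 4 terms
  k=0: (−1)^0·36.0000/(36)·0.9983^6·0.0591^0 = +0.989570
  k=1: (−1)^1·36.0000/(4)·0.9983^4·0.0591^2 = -0.031180
  k=2: (−1)^2·36.0000/(4)·0.9983^2·0.0591^4 = +0.000109
  k=3: (−1)^3·36.0000/(36)·0.9983^0·0.0591^6 = -0.000000
d^3_{0,0}(0.1182) = +0.989570 -0.031180 +0.000109 -0.000000 = +0.958499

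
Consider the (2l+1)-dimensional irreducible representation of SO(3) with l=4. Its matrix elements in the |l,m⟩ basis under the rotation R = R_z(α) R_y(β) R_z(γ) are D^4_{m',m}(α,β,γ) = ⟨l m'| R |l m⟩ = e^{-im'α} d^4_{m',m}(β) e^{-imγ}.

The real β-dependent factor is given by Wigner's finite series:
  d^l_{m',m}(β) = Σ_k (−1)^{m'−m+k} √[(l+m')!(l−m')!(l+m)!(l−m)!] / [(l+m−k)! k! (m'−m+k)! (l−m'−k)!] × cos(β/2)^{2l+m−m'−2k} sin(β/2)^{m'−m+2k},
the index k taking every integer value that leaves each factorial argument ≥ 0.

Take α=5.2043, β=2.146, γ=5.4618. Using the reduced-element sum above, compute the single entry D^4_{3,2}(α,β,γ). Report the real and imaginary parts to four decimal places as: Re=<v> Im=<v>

Re=0.0283 Im=-0.1680

Split into d^4_{3,2}(β=2.146) × two z-phases.
c=cos(2.146/2)=0.477490, s=sin(2.146/2)=0.878637; N=√[5040·1·720·2]=2693.993318
k: max(0,(2)−(3))=0 … min(4+(2),4−(3))=1
  k=0: (−1)^1·2693.9933/(720)·0.4775^7·0.8786^1 = -0.018605
  k=1: (−1)^2·2693.9933/(240)·0.4775^5·0.8786^3 = +0.188989
d^4_{3,2}(2.146) = -0.018605 +0.188989 = +0.170384
D = (-0.995485-0.094920i)·(+0.170384)·(-0.071912+0.997411i) = +0.028328-0.168013i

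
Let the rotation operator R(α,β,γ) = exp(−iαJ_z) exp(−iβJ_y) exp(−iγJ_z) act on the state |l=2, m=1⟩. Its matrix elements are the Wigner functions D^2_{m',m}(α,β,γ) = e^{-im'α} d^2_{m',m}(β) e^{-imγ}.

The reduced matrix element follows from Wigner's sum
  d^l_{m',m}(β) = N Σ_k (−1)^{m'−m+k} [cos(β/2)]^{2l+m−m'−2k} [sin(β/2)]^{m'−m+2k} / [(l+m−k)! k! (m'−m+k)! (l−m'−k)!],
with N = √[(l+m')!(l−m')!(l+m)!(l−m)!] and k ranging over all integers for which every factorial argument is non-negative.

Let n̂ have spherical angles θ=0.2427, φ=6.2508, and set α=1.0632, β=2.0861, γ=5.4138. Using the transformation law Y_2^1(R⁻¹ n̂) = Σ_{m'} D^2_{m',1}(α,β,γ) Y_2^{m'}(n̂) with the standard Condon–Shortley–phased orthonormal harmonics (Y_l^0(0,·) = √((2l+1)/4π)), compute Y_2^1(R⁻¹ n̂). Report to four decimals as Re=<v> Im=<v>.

Need the full column D^2_{m',1} for m'=−2..2 at α=1.0632, β=2.0861, γ=5.4138.
cos(β/2)=0.503588, sin(β/2)=0.863944
d^2_{-2,1}: single k=3 term ⇒ +0.649474;  D = -0.642583+0.094363i
d^2_{-1,1}: k∈[2..3] ⇒ +0.567862 -0.557112 = +0.010749;  D = -0.003805+0.010054i
d^2_{0,1}: k∈[1..2] ⇒ +0.270263 -0.795440 = -0.525178;  D = -0.338895-0.401200i
d^2_{1,1}: k∈[0..1] ⇒ +0.064313 -0.567862 = -0.503549;  D = -0.494120+0.096985i
d^2_{2,1}: single k=0 term ⇒ -0.220669;  D = -0.068111+0.209894i
Y_2^{m'}(θ=0.2427,φ=6.2508) and Σ D·Y over m':
  (-0.6426+0.0944i)·(+0.0223+0.0014i)  (-0.0038+0.0101i)·(+0.1801+0.0058i)  (-0.3389-0.4012i)·(+0.5761+0.0000i)  (-0.4941+0.0970i)·(-0.1801+0.0058i)  (-0.0681+0.2099i)·(+0.0223-0.0014i)
Y_2^1(R⁻¹ n̂) = -0.123211-0.243766i

Re=-0.1232 Im=-0.2438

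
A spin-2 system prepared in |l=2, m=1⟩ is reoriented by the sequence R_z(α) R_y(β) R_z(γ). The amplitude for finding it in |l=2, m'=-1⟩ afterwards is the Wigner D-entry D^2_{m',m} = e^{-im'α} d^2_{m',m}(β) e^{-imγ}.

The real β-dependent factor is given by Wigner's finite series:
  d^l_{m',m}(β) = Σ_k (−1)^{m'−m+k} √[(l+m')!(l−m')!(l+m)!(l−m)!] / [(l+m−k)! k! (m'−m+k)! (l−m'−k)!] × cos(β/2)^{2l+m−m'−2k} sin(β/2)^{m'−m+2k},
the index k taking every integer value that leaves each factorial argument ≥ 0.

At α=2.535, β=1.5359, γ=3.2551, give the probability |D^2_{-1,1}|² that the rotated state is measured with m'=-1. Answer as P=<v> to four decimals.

First d^2_{-1,1}(β=1.5359), then the phase factors e^{-i(-1)α} and e^{-i(1)γ}:
Half-angle: c=0.719336, s=0.694662. N=√(1·6·6·1)=6.000000
Admissible k: 2..3 (factorial args all ≥0)
  k=2: (−1)^0·6.0000/(2)·0.7193^2·0.6947^2 = +0.749087
  k=3: (−1)^1·6.0000/(6)·0.7193^0·0.6947^4 = -0.232860
d^2_{-1,1}(1.5359) = +0.749087 -0.232860 = +0.516227
|D^2_{-1,1}|² = |d^2_{-1,1}(β)|² = (+0.516227)² = 0.266491 (the z-rotation phases have unit modulus)

P=0.2665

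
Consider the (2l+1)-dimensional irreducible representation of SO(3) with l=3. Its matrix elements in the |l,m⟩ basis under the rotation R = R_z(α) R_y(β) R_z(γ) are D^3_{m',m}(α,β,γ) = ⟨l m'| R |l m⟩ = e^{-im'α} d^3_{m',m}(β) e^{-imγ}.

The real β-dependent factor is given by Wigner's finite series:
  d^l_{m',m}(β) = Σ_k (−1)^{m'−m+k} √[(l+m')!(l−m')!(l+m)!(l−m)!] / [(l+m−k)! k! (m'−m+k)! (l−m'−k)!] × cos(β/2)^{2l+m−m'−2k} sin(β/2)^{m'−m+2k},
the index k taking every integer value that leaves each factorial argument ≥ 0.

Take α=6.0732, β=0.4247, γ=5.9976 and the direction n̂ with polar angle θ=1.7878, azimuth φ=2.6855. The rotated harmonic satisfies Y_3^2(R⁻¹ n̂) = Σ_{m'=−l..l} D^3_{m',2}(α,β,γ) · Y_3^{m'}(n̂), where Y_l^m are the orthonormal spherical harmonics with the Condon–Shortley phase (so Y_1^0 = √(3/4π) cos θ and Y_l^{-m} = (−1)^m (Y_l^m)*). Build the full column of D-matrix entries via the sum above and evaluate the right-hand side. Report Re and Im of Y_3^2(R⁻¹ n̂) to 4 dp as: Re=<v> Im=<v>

Re=-0.3931 Im=0.0099

Need the full column D^3_{m',2} for m'=−3..3 at α=6.0732, β=0.4247, γ=5.9976.
cos(β/2)=0.977538, sin(β/2)=0.210758
d^3_{-3,2}: single k=5 term ⇒ +0.000996;  D = +0.000994-0.000058i
d^3_{-2,2}: k∈[4..5] ⇒ +0.009427 -0.000088 = +0.009339;  D = +0.009233+0.001407i
d^3_{-1,2}: k∈[3..4] ⇒ +0.055307 -0.001285 = +0.054022;  D = +0.050536+0.019090i
d^3_{0,2}: k∈[2..3] ⇒ +0.222158 -0.010327 = +0.211832;  D = +0.178207+0.114520i
d^3_{1,2}: k∈[1..2] ⇒ +0.594912 -0.055307 = +0.539604;  D = +0.383173+0.379936i
d^3_{2,2}: k∈[0..1] ⇒ +0.872575 -0.202802 = +0.669773;  D = +0.366858+0.560367i
d^3_{3,2}: single k=0 term ⇒ -0.460817;  D = -0.166496-0.429687i
Y_3^{m'}(θ=1.7878,φ=2.6855) and Σ D·Y over m':
  (+0.0010-0.0001i)·(-0.0782-0.3806i)  (+0.0092+0.0014i)·(-0.1284-0.1659i)  (+0.0505+0.0191i)·(+0.2177+0.1068i)  (+0.1782+0.1145i)·(+0.2224+0.0000i)  (+0.3832+0.3799i)·(-0.2177+0.1068i)  (+0.3669+0.5604i)·(-0.1284+0.1659i)  (-0.1665-0.4297i)·(+0.0782-0.3806i)
Y_3^2(R⁻¹ n̂) = -0.393092+0.009858i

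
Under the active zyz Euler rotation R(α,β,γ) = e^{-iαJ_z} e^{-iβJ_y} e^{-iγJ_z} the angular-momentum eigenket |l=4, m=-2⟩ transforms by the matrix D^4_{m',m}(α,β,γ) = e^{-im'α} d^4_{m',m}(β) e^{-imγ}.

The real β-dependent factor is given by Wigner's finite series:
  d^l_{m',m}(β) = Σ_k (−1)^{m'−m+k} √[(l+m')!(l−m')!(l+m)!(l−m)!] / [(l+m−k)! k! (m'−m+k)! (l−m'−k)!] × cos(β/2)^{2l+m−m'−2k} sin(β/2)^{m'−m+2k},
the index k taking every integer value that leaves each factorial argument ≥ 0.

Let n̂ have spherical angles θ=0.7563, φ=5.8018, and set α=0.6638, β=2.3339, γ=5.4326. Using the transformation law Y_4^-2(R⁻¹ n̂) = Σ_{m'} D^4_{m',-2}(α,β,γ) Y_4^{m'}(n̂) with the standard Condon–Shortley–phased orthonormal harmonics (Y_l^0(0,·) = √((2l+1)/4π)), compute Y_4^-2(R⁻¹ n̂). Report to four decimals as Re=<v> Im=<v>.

Need the full column D^4_{m',-2} for m'=−4..4 at α=0.6638, β=2.3339, γ=5.4326.
cos(β/2)=0.392958, sin(β/2)=0.919556
d^4_{-4,-2}: single k=2 term ⇒ +0.016475;  D = +0.009529+0.013439i
d^4_{-3,-2}: k∈[1..2] ⇒ +0.004978 -0.081781 = -0.076803;  D = -0.073591-0.021979i
d^4_{-2,-2}: k∈[0..2] ⇒ +0.000569 -0.037361 +0.255735 = +0.218943;  D = +0.203842-0.079901i
d^4_{-1,-2}: k∈[0..2] ⇒ -0.005645 +0.154551 -0.564216 = -0.415310;  D = -0.211179+0.357611i
d^4_{0,-2}: k∈[0..2] ⇒ +0.029536 -0.431309 +0.885695 = +0.483922;  D = -0.062912-0.479815i
d^4_{1,-2}: k∈[0..2] ⇒ -0.103034 +0.846325 -0.926896 = -0.183606;  D = +0.130963+0.128684i
d^4_{2,-2}: k∈[0..2] ⇒ +0.255735 -1.120325 +0.511242 = -0.353348;  D = +0.351101+0.039781i
d^4_{3,-2}: k∈[0..1] ⇒ -0.447833 +0.817445 = +0.369613;  D = -0.314915+0.193500i
d^4_{4,-2}: single k=0 term ⇒ +0.494017;  D = -0.172187+0.463038i
Y_4^{m'}(θ=0.7563,φ=5.8018) and Σ D·Y over m':
  (+0.0095+0.0134i)·(-0.0341+0.0920i)  (-0.0736-0.0220i)·(+0.0372+0.2919i)  (+0.2038-0.0799i)·(+0.2433+0.3496i)  (-0.2112+0.3576i)·(+0.1473+0.0769i)  (-0.0629-0.4798i)·(-0.3253+0.0000i)  (+0.1310+0.1287i)·(-0.1473+0.0769i)  (+0.3511+0.0398i)·(+0.2433-0.3496i)  (-0.3149+0.1935i)·(-0.0372+0.2919i)  (-0.1722+0.4630i)·(-0.0341-0.0920i)
Y_4^-2(R⁻¹ n̂) = +0.115351+0.001465i

Re=0.1154 Im=0.0015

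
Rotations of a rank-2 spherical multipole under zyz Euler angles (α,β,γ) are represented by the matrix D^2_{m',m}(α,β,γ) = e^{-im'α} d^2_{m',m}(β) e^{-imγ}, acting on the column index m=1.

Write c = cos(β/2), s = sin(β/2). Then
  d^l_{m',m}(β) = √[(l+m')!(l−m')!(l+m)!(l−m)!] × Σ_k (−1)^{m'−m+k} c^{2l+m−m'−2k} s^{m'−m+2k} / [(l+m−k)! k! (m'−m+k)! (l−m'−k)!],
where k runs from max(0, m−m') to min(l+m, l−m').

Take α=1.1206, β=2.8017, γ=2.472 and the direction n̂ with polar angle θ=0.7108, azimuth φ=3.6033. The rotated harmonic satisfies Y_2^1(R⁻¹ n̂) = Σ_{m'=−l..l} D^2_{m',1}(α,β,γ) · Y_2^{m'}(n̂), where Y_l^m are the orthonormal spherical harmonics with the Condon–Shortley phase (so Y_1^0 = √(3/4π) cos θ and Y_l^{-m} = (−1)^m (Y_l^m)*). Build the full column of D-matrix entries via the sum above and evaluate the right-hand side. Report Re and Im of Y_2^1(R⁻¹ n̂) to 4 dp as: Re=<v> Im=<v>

Re=0.0443 Im=-0.3138

Need the full column D^2_{m',1} for m'=−2..2 at α=1.1206, β=2.8017, γ=2.472.
cos(β/2)=0.169129, sin(β/2)=0.985594
d^2_{-2,1}: single k=3 term ⇒ +0.323849;  D = +0.315262-0.074083i
d^2_{-1,1}: k∈[2..3] ⇒ +0.083360 -0.943609 = -0.860249;  D = -0.187225+0.839628i
d^2_{0,1}: k∈[1..2] ⇒ +0.011680 -0.396633 = -0.384953;  D = +0.301832+0.238928i
d^2_{1,1}: k∈[0..1] ⇒ +0.000818 -0.083360 = -0.082541;  D = +0.074288-0.035978i
d^2_{2,1}: single k=0 term ⇒ -0.009536;  D = -0.000008-0.009536i
Y_2^{m'}(θ=0.7108,φ=3.6033) and Σ D·Y over m':
  (+0.3153-0.0741i)·(+0.0992-0.1312i)  (-0.1872+0.8396i)·(-0.3420+0.1702i)  (+0.3018+0.2389i)·(+0.2280+0.0000i)  (+0.0743-0.0360i)·(+0.3420+0.1702i)  (-0.0000-0.0095i)·(+0.0992+0.1312i)
Y_2^1(R⁻¹ n̂) = +0.044301-0.313827i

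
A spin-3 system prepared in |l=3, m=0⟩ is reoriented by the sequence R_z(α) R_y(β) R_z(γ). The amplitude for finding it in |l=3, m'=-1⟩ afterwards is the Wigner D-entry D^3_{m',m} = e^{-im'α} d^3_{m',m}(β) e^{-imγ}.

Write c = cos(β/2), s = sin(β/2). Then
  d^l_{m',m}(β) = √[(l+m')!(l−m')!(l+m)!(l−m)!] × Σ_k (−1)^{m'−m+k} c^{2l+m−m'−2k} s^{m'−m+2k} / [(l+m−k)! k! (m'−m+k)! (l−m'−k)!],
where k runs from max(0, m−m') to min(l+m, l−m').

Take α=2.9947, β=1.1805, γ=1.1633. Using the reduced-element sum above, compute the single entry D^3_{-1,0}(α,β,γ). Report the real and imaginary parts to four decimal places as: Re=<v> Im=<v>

Split into d^3_{-1,0}(β=1.1805) × two z-phases.
With c≡cos(β/2)=0.830802 and s≡sin(β/2)=0.556569, N=[2·24·6·6]^{1/2}=41.569219
Admissible k: 1..3 (factorial args all ≥0)
  k=1: (−1)^0·41.5692/(12)·0.8308^5·0.5566^1 = +0.763125
  k=2: (−1)^1·41.5692/(4)·0.8308^3·0.5566^3 = -1.027449
  k=3: (−1)^2·41.5692/(12)·0.8308^1·0.5566^5 = +0.153703
d^3_{-1,0}(1.1805) = +0.763125 -1.027449 +0.153703 = -0.110621
D = (-0.989231+0.146365i)·(-0.110621)·(+1.000000+0.000000i) = +0.109429-0.016191i

Re=0.1094 Im=-0.0162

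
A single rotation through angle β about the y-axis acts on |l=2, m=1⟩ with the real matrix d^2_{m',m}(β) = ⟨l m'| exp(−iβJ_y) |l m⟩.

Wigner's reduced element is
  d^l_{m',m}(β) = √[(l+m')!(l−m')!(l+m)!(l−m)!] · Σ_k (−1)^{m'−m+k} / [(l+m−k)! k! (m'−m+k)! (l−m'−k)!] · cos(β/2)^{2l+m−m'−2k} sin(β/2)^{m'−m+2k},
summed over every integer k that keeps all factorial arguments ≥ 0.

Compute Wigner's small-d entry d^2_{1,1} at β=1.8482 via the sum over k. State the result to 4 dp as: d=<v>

d^2_{1,1}(β=1.8482) via Wigner's sum:
With c≡cos(β/2)=0.602553 and s≡sin(β/2)=0.798079, N=[6·1·6·1]^{1/2}=6.000000
k: max(0,(1)−(1))=0 … min(2+(1),2−(1))=1
  k=0: (−1)^0·6.0000/(6)·0.6026^4·0.7981^0 = +0.131820
  k=1: (−1)^1·6.0000/(2)·0.6026^2·0.7981^2 = -0.693751
d^2_{1,1}(1.8482) = +0.131820 -0.693751 = -0.561931

d=-0.5619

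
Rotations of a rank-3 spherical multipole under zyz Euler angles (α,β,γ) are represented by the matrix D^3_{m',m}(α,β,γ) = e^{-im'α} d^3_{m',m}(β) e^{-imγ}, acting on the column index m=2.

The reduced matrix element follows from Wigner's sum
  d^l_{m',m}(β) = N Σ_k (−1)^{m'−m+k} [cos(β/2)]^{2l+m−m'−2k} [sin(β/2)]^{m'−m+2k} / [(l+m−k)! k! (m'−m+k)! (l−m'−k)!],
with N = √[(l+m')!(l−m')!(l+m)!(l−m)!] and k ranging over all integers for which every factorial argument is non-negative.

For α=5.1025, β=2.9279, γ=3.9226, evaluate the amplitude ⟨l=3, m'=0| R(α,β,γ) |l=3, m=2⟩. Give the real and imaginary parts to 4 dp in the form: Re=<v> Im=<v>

Split into d^3_{0,2}(β=2.9279) × two z-phases.
With c≡cos(β/2)=0.106643 and s≡sin(β/2)=0.994297, N=[6·6·120·1]^{1/2}=65.726707
The bounds max(0,m−m')=2 and min(l+m,l−m')=3 give 2 terms
  k=2: (−1)^0·65.7267/(12)·0.1066^4·0.9943^2 = +0.000700
  k=3: (−1)^1·65.7267/(12)·0.1066^2·0.9943^4 = -0.060882
d^3_{0,2}(2.9279) = +0.000700 -0.060882 = -0.060182
D = (+1.000000+0.000000i)·(-0.060182)·(+0.008782-0.999961i) = -0.000528+0.060180i

Re=-0.0005 Im=0.0602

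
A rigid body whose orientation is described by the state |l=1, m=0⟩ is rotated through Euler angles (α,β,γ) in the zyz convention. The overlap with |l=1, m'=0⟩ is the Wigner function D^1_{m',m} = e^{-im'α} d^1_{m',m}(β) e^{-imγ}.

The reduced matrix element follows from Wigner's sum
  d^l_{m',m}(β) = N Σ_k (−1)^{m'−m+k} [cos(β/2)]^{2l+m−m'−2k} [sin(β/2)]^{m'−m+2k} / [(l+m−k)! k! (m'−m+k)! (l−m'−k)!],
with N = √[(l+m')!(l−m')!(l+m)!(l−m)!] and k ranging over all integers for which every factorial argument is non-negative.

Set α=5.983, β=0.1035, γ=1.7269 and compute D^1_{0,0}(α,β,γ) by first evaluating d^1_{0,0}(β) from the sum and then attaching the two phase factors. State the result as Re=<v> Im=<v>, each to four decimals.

Re=0.9946 Im=0.0000

D^1_{0,0}(5.983,0.1035,1.7269) = e^{-i·0·5.983}·d^1_{0,0}(0.1035)·e^{-i·0·1.7269}. Compute d first:
With c≡cos(β/2)=0.998661 and s≡sin(β/2)=0.051727, N=[1·1·1·1]^{1/2}=1.000000
The bounds max(0,m−m')=0 and min(l+m,l−m')=1 give 2 terms
  k=0: (−1)^0·1.0000/(1)·0.9987^2·0.0517^0 = +0.997324
  k=1: (−1)^1·1.0000/(1)·0.9987^0·0.0517^2 = -0.002676
d^1_{0,0}(0.1035) = +0.997324 -0.002676 = +0.994649
D = (+1.000000+0.000000i)·(+0.994649)·(+1.000000+0.000000i) = +0.994649+0.000000i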